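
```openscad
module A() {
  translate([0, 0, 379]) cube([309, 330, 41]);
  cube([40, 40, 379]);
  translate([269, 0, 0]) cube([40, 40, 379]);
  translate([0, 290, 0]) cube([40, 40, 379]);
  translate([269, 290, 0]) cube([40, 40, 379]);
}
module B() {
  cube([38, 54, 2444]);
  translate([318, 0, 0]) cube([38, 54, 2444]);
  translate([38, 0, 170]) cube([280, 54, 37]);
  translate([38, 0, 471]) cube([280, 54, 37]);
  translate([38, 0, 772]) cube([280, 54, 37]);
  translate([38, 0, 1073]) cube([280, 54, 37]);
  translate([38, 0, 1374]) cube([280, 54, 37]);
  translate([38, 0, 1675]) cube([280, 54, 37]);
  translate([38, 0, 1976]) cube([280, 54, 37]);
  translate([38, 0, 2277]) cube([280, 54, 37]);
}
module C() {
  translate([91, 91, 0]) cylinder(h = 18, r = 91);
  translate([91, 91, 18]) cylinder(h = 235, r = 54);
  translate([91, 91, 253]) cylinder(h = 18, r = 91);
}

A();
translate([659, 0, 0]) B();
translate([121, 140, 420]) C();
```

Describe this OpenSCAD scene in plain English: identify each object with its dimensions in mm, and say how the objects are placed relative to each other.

A is a four-legged stool. The seat is a 309×330×41 mm slab whose top surface is at z = 420 mm; four square legs, each 40×40 mm in cross-section, run from the floor (z = 0) to the underside of the seat, each flush with a corner of the seat.

B is a wooden ladder with two side rails of 38×54 mm section and 2444 mm height, set 356 mm apart overall. Between them run 8 rectangular rungs (54 mm deep, 37 mm thick), front faces flush with the rails' −y face. The bottom of the first rung is 170 mm above the floor and each subsequent rung is 301 mm higher than the one below.

C is a spool: two coaxial disc flanges of radius 91 mm and thickness 18 mm, joined by a core cylinder of radius 54 mm and height 235 mm. The lower flange rests on z = 0 and the three cylinders share a vertical axis.

The ladder is on the floor beside the stool on its +x side. The spool is on top of the stool.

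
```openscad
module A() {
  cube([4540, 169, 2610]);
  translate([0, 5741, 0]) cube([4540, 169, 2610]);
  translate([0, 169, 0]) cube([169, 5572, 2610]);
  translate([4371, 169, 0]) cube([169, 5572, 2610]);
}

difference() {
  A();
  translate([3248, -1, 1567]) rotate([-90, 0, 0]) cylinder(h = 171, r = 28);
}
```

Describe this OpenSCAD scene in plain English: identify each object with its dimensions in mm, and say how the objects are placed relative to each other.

A is a box-shaped house frame (walls only): outside footprint 4540×5910 mm, wall height 2610 mm, wall thickness 169 mm. The two y-facing walls run the full x-width; the two x-facing walls fit between the inner faces of the y-facing walls.

The house frame has a circular hole of radius 28 mm through its front wall, centred at (x = 3248, z = 1567).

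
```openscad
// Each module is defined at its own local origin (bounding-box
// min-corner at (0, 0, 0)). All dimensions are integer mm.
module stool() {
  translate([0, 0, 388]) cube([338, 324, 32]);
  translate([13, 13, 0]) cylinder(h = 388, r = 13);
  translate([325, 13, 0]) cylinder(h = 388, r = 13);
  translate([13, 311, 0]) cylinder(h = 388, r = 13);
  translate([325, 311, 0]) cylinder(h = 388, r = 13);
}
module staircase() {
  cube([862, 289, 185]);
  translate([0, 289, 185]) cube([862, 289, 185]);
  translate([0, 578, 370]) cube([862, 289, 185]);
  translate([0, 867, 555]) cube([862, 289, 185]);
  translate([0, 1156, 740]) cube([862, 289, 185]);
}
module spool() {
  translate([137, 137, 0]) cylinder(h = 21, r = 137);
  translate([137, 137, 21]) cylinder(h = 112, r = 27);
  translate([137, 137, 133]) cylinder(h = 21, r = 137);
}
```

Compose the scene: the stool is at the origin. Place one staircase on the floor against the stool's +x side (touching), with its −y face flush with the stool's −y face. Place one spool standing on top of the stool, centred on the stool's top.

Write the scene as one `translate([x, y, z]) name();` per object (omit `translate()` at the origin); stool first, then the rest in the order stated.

stool();
translate([338, 0, 0]) staircase();
translate([32, 25, 420]) spool();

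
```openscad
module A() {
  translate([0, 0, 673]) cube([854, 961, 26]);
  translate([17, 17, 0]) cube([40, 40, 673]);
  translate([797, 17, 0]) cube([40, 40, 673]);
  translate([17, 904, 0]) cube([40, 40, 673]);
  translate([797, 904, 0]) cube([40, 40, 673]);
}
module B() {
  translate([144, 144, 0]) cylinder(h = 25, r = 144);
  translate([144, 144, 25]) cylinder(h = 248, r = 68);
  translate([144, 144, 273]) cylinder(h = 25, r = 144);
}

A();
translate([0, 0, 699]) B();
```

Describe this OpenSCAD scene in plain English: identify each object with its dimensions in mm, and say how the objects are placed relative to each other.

A is a rectangular dining table. The top is 854×961×26 mm with its upper surface at z = 699 mm. It stands on four 40×40 mm square legs, each inset 17 mm from the nearest pair of top edges, running from the floor to the underside of the top.

B is a spool: two coaxial disc flanges of radius 144 mm and thickness 25 mm, joined by a core cylinder of radius 68 mm and height 248 mm. The lower flange rests on z = 0 and the three cylinders share a vertical axis.

The spool is on top of the table.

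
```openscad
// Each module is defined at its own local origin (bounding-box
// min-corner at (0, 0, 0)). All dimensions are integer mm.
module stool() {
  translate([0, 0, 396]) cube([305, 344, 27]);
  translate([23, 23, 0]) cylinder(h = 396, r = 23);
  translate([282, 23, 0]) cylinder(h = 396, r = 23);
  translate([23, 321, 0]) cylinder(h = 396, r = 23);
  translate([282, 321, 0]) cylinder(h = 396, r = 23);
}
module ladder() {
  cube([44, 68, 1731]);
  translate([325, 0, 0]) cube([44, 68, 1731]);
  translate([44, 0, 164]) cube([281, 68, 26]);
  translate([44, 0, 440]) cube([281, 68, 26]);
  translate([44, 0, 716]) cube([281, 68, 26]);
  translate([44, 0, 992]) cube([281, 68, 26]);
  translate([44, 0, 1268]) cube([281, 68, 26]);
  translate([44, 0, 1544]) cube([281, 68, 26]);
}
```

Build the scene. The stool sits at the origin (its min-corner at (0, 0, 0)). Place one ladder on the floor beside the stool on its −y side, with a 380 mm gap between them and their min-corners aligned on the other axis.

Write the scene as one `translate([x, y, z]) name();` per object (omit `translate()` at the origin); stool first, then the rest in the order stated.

stool();
translate([0, -448, 0]) ladder();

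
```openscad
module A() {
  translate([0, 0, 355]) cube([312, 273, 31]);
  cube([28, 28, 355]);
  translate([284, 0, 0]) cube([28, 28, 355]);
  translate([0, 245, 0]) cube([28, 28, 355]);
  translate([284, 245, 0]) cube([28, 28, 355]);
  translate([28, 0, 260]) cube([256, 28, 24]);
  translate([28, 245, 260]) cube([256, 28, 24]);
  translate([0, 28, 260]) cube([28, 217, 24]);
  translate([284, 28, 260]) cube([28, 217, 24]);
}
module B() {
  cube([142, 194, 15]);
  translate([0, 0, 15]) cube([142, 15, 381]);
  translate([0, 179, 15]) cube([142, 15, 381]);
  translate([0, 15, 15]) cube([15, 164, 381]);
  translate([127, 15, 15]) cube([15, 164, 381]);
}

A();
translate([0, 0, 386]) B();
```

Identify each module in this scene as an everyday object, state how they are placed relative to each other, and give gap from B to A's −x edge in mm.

A is a stool. B is an open box. The open box is on top of the stool. The gap from the open box to the stool's −x edge is 0 mm.

The open box's min-x is at 0; the stool's min-x is 0; gap = 0 mm.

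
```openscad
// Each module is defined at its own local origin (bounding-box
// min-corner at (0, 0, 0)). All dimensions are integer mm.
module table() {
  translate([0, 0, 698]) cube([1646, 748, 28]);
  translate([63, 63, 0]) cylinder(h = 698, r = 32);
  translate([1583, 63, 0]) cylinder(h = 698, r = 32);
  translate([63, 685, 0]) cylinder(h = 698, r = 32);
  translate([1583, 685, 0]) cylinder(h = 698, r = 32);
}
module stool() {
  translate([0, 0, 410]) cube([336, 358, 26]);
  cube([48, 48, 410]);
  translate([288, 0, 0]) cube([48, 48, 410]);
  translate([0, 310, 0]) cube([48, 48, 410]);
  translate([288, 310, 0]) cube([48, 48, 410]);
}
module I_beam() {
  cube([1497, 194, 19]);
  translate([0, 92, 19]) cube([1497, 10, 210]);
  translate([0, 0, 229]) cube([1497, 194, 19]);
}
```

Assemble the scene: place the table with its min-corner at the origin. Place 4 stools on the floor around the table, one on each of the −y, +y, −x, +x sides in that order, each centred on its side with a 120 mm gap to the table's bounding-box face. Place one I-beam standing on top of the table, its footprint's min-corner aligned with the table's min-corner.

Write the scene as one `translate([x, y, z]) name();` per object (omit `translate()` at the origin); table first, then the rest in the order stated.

table();
translate([655, -478, 0]) stool();
translate([655, 868, 0]) stool();
translate([-456, 195, 0]) stool();
translate([1766, 195, 0]) stool();
translate([0, 0, 726]) I_beam();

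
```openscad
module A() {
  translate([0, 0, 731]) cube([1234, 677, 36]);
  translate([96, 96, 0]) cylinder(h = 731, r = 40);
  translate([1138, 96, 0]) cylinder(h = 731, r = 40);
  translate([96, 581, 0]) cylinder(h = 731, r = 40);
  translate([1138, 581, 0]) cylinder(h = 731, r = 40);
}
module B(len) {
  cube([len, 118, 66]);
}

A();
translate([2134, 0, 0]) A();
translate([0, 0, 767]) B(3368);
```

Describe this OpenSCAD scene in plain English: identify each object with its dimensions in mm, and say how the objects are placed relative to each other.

A is a table: top 1234 mm (x) × 677 mm (y), 36 mm thick, upper face at z = 767 mm, on four round legs of 80 mm diameter, each leg's bounding box inset 56 mm from the nearest pair of top edges, running from z = 0 to the bottom of the top.

B is a rectangular beam 3368 mm long (x), 118 mm deep (y), 66 mm thick (z).

The beam spans the tops of two tables placed 900 mm apart, resting at z = 767 mm.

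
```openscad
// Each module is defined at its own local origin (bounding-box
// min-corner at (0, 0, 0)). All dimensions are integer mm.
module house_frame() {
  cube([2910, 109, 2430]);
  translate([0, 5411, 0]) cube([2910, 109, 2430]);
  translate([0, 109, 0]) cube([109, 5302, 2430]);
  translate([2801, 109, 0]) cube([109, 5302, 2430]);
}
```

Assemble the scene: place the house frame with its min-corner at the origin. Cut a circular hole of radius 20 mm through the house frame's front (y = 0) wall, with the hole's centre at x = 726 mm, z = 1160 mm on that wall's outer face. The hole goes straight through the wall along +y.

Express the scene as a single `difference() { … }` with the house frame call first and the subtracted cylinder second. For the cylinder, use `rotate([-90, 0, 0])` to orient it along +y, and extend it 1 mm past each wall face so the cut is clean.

difference() {
  house_frame();
  translate([726, -1, 1160]) rotate([-90, 0, 0]) cylinder(h = 111, r = 20);
}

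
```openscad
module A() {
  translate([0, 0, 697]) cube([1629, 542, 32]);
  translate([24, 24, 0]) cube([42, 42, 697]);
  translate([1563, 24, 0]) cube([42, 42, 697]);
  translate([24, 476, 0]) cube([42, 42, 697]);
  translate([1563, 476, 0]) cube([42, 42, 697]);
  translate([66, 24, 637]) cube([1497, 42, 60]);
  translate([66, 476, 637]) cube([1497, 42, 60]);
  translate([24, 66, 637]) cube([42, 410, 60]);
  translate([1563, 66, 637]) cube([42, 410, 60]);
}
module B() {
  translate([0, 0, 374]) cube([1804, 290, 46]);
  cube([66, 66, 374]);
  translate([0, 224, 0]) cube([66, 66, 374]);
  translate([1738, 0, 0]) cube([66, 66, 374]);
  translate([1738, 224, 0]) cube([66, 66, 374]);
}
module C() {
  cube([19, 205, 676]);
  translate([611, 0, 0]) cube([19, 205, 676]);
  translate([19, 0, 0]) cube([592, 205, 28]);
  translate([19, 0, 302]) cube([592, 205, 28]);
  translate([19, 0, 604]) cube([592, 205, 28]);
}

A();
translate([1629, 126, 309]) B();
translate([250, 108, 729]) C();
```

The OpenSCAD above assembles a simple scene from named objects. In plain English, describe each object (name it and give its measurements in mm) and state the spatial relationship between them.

A is a table with a 1629×542 mm rectangular top, 32 mm thick, top surface at z = 729 mm, supported by four 42×42 mm square legs, each inset 24 mm from the nearest pair of top edges, running from the floor. Four apron rails, 42 mm thick and 60 mm tall, run between adjacent legs with their top edges flush with the underside of the top and their outer faces flush with the legs' outer faces.

B is a long wooden bench with a 1804 mm (x) × 290 mm (y) seat, 46 mm thick, its top surface 420 mm above the floor. Four 66 mm square legs at the seat corners, flush with the edges, run from z = 0 to the seat underside.

C is a bookshelf 630 mm wide overall, 205 mm deep and 676 mm tall. The two sides are 19 mm thick vertical panels. 3 horizontal shelves of 28 mm thickness span between the inner faces of the sides; the lowest shelf sits on the floor and shelves are stacked with a clear vertical gap of 274 mm between each pair.

The bench is beside the table with their tops flush at z = 729. The bookshelf is on top of the table.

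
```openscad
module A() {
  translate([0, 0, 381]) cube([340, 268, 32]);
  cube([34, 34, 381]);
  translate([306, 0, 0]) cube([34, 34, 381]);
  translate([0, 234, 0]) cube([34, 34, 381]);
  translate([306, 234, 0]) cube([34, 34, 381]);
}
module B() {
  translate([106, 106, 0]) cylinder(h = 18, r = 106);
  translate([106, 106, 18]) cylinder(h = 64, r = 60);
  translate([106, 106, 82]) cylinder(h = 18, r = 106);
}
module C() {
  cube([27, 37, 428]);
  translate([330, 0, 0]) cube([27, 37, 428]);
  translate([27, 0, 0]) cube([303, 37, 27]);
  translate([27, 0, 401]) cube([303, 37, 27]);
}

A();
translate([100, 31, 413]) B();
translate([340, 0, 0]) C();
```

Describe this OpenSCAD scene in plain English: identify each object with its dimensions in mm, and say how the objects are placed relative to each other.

A is a simple wooden stool: a rectangular seat 340 mm (x) by 268 mm (y), 32 mm thick, top face at z = 413 mm, on four square legs, each 34×34 mm in cross-section. The legs rest on z = 0, each flush with a corner of the seat.

B is a spool: two coaxial disc flanges of radius 106 mm and thickness 18 mm, joined by a core cylinder of radius 60 mm and height 64 mm. The lower flange rests on z = 0 and the three cylinders share a vertical axis.

C is a picture frame with a 303×374 mm rectangular opening (x by z) and a uniform 27 mm border on every side. Frame depth is 37 mm along y. It is built from two vertical stiles running the full outside height and two horizontal rails spanning the gap between the stiles.

The spool is on top of the stool. The picture frame is against the stool's +x side, with their −y faces flush.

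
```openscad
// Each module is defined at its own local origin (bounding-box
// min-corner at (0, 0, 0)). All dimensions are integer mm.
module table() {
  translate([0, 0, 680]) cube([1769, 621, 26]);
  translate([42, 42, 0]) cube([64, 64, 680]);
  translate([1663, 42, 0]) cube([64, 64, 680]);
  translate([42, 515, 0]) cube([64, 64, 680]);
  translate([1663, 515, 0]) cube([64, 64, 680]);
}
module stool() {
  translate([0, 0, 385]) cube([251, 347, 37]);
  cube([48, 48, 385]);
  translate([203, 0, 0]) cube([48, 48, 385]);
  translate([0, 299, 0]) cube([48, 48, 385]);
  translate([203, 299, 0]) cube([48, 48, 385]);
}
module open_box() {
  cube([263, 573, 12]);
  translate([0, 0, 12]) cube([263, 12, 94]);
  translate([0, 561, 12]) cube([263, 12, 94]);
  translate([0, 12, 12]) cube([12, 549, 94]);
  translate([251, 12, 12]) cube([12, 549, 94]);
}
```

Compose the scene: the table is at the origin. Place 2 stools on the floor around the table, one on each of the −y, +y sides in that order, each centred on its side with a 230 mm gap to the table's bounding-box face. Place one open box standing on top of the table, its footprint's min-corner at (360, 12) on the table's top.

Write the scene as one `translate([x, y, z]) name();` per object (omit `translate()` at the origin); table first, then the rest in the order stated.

table();
translate([759, -577, 0]) stool();
translate([759, 851, 0]) stool();
translate([360, 12, 706]) open_box();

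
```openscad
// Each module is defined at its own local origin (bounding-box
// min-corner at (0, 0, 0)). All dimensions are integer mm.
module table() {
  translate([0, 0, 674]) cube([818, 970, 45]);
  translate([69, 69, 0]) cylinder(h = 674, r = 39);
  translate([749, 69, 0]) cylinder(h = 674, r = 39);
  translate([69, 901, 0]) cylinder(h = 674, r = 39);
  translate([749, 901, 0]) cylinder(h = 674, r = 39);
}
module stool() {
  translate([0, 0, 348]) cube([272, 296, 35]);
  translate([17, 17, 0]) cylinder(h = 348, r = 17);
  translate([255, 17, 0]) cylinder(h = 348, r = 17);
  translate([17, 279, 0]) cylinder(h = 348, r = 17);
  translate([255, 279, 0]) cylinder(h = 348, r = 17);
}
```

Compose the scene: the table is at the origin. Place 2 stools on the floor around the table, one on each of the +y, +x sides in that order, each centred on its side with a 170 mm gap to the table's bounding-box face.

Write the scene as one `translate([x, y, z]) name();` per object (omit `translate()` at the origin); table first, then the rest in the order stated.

table();
translate([273, 1140, 0]) stool();
translate([988, 337, 0]) stool();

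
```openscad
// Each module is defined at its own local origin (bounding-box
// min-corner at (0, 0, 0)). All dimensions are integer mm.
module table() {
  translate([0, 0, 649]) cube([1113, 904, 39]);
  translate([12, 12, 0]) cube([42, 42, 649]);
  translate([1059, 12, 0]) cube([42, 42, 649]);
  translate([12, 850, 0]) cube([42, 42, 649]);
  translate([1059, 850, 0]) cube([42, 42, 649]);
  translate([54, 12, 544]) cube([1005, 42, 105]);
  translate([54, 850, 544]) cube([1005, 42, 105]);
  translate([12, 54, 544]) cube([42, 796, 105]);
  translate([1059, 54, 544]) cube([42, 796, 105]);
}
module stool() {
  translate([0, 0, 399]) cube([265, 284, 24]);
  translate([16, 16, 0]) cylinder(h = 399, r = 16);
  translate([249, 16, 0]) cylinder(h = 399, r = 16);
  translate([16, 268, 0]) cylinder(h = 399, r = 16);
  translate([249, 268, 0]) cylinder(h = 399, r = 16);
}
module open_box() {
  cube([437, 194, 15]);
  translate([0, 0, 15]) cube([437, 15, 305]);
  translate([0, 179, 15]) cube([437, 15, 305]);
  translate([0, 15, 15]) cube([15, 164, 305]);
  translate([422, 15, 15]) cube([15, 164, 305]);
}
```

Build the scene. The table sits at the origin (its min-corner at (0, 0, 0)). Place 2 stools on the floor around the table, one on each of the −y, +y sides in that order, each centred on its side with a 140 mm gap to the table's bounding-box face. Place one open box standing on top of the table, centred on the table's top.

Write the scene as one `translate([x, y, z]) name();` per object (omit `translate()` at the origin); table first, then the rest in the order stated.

table();
translate([424, -424, 0]) stool();
translate([424, 1044, 0]) stool();
translate([338, 355, 688]) open_box();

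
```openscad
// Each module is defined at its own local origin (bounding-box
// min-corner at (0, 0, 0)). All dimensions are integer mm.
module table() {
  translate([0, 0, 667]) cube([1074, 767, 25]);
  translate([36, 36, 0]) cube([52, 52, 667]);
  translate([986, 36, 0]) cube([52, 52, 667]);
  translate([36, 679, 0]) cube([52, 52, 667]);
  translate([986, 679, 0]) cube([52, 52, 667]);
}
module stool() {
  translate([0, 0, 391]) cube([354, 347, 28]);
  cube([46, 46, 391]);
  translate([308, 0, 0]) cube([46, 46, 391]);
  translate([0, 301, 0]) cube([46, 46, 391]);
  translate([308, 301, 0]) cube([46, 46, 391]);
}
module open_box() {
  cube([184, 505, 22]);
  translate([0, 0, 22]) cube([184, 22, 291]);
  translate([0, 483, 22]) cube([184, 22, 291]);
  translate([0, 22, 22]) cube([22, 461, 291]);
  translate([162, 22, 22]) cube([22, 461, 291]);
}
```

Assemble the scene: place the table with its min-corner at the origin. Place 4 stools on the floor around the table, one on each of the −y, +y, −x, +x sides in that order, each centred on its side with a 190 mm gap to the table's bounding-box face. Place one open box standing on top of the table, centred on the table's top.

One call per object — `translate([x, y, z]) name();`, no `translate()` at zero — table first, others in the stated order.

table();
translate([360, -537, 0]) stool();
translate([360, 957, 0]) stool();
translate([-544, 210, 0]) stool();
translate([1264, 210, 0]) stool();
translate([445, 131, 692]) open_box();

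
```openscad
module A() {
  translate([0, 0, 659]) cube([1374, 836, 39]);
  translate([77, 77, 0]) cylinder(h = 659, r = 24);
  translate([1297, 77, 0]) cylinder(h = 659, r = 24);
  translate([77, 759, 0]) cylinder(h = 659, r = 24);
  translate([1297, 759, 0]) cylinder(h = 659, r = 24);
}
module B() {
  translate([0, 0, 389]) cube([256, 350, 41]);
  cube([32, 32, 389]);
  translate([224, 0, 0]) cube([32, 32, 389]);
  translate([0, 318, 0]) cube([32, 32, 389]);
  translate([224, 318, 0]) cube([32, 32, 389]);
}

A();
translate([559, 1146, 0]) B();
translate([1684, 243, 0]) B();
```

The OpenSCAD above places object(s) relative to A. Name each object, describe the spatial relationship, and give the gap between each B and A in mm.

A is a table. B is a stool. Two stools sit around the table at the +y, +x sides. The gap between each stool and the table is 310 mm.

Each stool's nearest face is 310 mm from the table's bounding box.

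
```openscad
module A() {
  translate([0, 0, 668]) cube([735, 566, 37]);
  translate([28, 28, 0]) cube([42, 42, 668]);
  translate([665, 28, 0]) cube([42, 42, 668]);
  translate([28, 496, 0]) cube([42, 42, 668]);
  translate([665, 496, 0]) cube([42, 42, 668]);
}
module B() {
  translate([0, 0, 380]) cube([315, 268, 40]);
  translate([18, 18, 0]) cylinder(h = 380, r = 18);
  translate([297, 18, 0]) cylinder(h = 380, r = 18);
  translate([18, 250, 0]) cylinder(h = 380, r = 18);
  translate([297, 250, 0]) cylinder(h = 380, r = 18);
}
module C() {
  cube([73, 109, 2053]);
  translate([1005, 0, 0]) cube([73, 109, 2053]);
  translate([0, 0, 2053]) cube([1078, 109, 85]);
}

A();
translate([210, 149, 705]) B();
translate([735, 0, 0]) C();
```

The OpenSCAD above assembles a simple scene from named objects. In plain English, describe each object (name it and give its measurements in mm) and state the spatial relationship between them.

A is a table with a 735×566 mm rectangular top, 37 mm thick, top surface at z = 705 mm, supported by four 42×42 mm square legs, each inset 28 mm from the nearest pair of top edges, running from the floor.

B is a four-legged stool. The seat is 315×268 mm, 40 mm thick, top at z = 420 mm. It stands on four round legs, each 36 mm in diameter, from z = 0 to the seat underside, each leg's axis is inset half a diameter from the nearest pair of seat edges (so the leg's bounding box is flush with the corner).

C is a door frame. The clear opening is 932 mm wide and 2053 mm high. Two 73 mm wide jambs, 109 mm deep, stand either side of the opening from the floor to the top of the opening. A 85 mm thick head sits across the top of both jambs, spanning the full outside width of the frame.

The stool is on top of the table, centred. The door frame is against the table's +x side, with their −y faces flush.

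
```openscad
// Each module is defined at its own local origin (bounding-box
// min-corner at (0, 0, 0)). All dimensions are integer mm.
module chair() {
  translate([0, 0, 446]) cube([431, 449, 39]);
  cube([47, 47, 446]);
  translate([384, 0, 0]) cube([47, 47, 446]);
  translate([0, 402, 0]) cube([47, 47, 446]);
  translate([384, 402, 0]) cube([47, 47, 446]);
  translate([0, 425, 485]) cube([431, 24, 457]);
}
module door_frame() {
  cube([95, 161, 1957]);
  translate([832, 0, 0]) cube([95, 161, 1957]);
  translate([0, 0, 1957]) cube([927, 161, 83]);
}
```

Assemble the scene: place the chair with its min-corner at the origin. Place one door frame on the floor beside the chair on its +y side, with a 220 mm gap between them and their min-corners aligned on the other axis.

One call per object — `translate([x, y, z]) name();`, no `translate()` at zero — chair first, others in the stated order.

chair();
translate([0, 669, 0]) door_frame();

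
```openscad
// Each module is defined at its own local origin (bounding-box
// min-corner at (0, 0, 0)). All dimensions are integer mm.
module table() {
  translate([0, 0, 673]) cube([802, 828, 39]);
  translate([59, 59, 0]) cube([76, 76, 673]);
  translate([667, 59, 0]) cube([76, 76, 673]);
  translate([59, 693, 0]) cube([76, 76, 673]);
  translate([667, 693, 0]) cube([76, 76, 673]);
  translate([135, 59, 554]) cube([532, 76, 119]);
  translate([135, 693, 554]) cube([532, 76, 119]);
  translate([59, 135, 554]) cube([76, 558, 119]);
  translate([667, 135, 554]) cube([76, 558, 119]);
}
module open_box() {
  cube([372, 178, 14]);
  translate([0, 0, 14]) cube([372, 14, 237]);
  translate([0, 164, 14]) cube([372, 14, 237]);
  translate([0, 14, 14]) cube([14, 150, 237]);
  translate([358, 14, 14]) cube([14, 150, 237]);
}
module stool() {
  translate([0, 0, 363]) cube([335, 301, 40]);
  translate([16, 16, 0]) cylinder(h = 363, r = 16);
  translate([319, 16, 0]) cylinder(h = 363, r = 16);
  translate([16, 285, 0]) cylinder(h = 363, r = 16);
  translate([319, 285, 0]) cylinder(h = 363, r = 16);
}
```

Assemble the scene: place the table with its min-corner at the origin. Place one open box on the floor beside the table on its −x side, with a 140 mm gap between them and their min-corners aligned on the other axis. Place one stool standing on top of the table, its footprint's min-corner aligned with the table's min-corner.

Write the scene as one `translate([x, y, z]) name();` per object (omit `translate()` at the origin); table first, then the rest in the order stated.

table();
translate([-512, 0, 0]) open_box();
translate([0, 0, 712]) stool();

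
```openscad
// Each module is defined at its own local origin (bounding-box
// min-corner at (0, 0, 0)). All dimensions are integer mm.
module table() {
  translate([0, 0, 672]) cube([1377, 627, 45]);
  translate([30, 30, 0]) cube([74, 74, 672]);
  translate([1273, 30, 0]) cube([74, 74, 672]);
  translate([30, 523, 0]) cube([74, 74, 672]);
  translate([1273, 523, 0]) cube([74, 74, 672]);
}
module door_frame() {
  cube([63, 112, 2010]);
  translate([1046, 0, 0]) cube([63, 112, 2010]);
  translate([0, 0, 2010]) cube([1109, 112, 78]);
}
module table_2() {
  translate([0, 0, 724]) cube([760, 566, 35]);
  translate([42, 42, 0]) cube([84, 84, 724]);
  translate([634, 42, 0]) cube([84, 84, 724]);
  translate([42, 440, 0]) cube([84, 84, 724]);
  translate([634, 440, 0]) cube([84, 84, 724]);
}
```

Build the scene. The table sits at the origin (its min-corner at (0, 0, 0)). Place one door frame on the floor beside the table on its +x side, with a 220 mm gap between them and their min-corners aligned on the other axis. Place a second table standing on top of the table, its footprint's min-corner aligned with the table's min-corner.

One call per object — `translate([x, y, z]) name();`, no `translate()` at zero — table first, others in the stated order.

table();
translate([1597, 0, 0]) door_frame();
translate([0, 0, 717]) table_2();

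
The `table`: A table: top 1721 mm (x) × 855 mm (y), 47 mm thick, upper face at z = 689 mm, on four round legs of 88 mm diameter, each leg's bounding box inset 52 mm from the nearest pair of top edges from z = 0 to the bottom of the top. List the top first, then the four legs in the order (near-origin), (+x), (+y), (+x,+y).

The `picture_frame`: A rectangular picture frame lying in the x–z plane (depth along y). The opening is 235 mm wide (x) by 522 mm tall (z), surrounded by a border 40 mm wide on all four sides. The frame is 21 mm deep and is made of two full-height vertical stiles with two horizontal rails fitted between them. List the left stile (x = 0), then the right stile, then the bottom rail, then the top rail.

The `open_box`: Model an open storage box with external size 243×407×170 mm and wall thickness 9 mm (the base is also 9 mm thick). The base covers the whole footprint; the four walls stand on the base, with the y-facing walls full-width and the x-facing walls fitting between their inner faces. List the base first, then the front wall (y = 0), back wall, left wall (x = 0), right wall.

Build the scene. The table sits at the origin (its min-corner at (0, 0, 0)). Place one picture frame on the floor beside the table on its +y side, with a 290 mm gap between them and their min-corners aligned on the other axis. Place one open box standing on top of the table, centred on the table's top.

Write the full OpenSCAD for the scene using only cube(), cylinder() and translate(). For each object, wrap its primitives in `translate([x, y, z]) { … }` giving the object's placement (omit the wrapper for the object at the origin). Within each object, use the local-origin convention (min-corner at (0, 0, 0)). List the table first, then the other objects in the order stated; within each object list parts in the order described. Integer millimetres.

translate([0, 0, 642]) cube([1721, 855, 47]);
translate([96, 96, 0]) cylinder(h = 642, r = 44);
translate([1625, 96, 0]) cylinder(h = 642, r = 44);
translate([96, 759, 0]) cylinder(h = 642, r = 44);
translate([1625, 759, 0]) cylinder(h = 642, r = 44);
translate([0, 1145, 0]) {
  cube([40, 21, 602]);
  translate([275, 0, 0]) cube([40, 21, 602]);
  translate([40, 0, 0]) cube([235, 21, 40]);
  translate([40, 0, 562]) cube([235, 21, 40]);
}
translate([739, 224, 689]) {
  cube([243, 407, 9]);
  translate([0, 0, 9]) cube([243, 9, 161]);
  translate([0, 398, 9]) cube([243, 9, 161]);
  translate([0, 9, 9]) cube([9, 389, 161]);
  translate([234, 9, 9]) cube([9, 389, 161]);
}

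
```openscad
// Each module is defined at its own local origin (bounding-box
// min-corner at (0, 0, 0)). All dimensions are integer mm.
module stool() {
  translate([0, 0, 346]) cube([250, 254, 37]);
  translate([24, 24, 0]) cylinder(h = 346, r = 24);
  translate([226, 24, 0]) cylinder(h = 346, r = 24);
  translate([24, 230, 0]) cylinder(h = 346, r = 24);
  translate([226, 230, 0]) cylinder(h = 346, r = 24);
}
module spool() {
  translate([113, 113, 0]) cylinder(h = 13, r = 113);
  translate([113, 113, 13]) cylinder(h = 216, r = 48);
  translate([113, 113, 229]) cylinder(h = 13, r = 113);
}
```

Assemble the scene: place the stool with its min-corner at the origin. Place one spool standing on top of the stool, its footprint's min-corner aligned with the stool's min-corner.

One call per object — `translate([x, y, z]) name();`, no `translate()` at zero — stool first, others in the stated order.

stool();
translate([0, 0, 383]) spool();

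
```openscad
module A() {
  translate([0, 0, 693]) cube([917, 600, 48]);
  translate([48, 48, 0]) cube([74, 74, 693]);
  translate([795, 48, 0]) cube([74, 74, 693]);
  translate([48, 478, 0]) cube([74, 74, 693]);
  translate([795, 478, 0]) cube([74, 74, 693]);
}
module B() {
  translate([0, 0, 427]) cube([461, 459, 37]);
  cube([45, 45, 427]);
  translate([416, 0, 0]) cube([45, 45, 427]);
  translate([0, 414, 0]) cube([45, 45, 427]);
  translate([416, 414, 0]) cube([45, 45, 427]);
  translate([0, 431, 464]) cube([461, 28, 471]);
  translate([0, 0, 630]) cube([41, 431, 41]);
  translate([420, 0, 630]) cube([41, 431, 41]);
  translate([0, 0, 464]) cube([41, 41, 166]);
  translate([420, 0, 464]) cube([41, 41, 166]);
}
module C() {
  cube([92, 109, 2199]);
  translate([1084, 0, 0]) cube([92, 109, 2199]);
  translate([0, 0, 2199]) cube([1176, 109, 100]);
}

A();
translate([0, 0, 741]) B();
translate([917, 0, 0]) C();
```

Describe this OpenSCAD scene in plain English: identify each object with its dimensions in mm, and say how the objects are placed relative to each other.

A is a table: top 917 mm (x) × 600 mm (y), 48 mm thick, upper face at z = 741 mm, on four 74×74 mm square legs, each inset 48 mm from the nearest pair of top edges, running from z = 0 to the bottom of the top.

B is a chair: 461×459 mm seat, 37 mm thick, top at z = 464 mm, on four 45 mm square corner legs flush with the seat edges. A 28 mm thick backrest slab spans the full seat width, extending 471 mm above the seat top, its back face flush with the seat's +y edge. Two armrests of 41×41 mm section run along each side from the seat's front edge to the front of the backrest, top faces 207 mm above the seat top and outer faces flush with the seat's x-edges; a 41×41 mm post under the front of each armrest stands on the seat at the front corner.

C is a door frame. The clear opening is 992 mm wide and 2199 mm high. Two 92 mm wide jambs, 109 mm deep, stand either side of the opening from the floor to the top of the opening. A 100 mm thick head sits across the top of both jambs, spanning the full outside width of the frame.

The chair is on top of the table. The door frame is against the table's +x side, with their −y faces flush.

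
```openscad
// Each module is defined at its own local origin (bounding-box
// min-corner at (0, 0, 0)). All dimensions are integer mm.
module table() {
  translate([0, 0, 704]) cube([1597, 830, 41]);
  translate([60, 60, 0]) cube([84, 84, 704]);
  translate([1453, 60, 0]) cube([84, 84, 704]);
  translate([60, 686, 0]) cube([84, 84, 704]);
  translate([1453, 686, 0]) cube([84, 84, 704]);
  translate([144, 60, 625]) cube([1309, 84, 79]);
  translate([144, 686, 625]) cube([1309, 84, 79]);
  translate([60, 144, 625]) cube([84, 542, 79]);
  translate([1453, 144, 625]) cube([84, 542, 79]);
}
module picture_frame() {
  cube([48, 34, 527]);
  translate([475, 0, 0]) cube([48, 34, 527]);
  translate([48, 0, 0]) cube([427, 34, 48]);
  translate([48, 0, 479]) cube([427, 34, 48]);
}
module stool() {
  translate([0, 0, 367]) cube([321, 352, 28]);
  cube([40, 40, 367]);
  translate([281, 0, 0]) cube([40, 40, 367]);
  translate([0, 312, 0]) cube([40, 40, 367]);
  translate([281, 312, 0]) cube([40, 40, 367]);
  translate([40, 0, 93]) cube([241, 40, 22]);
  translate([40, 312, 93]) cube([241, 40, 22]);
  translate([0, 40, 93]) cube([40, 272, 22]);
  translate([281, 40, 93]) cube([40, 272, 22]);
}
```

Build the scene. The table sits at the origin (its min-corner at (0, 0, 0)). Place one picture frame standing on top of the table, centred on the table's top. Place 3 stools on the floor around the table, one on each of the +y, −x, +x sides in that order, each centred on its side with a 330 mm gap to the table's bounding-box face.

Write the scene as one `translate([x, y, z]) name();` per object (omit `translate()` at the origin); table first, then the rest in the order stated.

table();
translate([537, 398, 745]) picture_frame();
translate([638, 1160, 0]) stool();
translate([-651, 239, 0]) stool();
translate([1927, 239, 0]) stool();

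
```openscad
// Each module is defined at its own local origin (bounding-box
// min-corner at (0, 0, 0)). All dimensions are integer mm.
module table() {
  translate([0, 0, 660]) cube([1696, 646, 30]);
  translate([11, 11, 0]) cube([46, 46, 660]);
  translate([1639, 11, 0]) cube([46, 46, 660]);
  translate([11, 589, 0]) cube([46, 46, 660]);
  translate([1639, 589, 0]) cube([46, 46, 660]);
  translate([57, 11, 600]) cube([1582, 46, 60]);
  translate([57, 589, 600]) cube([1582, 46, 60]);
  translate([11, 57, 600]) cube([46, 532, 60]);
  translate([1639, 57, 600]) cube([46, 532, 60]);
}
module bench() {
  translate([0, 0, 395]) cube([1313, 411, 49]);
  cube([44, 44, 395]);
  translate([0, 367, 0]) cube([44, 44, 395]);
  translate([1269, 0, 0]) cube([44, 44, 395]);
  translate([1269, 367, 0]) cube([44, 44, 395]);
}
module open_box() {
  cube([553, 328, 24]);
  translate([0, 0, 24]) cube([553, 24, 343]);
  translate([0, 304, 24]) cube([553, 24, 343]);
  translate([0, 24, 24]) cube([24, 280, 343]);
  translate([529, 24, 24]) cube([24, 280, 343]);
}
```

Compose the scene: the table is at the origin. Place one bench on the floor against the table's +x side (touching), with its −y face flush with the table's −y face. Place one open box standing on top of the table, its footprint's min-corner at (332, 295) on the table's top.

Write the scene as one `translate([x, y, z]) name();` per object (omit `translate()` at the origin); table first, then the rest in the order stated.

table();
translate([1696, 0, 0]) bench();
translate([332, 295, 690]) open_box();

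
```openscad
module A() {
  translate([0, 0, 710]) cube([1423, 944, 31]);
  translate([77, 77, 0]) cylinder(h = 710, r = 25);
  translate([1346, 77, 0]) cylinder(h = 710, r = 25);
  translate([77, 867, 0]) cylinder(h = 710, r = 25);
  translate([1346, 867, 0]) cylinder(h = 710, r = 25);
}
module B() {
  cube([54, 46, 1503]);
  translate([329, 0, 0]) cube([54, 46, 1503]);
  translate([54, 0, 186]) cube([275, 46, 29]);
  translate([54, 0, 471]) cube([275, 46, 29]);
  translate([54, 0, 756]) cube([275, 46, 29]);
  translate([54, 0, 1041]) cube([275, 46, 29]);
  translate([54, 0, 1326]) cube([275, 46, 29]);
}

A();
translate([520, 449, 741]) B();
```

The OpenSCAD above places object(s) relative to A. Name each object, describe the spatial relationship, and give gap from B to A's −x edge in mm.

A is a table. B is a ladder. The ladder is on top of the table, centred. The gap from the ladder to the table's −x edge is 520 mm.

The ladder's min-x is at 520; the table's min-x is 0; gap = 520 mm.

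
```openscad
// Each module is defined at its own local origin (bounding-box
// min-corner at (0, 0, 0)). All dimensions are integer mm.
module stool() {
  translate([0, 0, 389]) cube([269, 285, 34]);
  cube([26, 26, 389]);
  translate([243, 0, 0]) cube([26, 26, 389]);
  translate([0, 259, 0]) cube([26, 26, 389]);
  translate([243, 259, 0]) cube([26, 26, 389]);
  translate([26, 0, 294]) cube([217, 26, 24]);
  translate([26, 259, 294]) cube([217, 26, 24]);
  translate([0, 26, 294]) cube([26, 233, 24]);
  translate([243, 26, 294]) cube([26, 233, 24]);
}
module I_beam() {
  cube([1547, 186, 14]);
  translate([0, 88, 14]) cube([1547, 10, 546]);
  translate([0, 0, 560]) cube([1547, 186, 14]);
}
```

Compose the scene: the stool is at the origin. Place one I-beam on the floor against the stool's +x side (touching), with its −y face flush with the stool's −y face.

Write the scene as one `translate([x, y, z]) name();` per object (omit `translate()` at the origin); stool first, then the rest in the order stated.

stool();
translate([269, 0, 0]) I_beam();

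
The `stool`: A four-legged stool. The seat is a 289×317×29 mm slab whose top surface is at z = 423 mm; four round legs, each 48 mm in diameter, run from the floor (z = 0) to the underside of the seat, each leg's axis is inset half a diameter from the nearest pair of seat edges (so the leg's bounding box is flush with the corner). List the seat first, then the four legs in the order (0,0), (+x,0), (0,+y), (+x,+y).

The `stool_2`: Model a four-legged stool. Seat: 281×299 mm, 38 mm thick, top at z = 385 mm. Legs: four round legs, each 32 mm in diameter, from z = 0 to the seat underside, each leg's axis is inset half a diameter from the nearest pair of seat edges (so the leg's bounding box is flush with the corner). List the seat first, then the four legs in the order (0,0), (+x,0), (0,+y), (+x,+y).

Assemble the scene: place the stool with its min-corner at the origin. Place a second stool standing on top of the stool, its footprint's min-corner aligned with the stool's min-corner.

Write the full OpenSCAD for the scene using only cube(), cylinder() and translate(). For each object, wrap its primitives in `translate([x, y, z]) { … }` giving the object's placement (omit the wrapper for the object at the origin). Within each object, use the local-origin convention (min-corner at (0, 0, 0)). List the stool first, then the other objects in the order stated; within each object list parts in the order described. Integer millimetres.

translate([0, 0, 394]) cube([289, 317, 29]);
translate([24, 24, 0]) cylinder(h = 394, r = 24);
translate([265, 24, 0]) cylinder(h = 394, r = 24);
translate([24, 293, 0]) cylinder(h = 394, r = 24);
translate([265, 293, 0]) cylinder(h = 394, r = 24);
translate([0, 0, 423]) {
  translate([0, 0, 347]) cube([281, 299, 38]);
  translate([16, 16, 0]) cylinder(h = 347, r = 16);
  translate([265, 16, 0]) cylinder(h = 347, r = 16);
  translate([16, 283, 0]) cylinder(h = 347, r = 16);
  translate([265, 283, 0]) cylinder(h = 347, r = 16);
}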